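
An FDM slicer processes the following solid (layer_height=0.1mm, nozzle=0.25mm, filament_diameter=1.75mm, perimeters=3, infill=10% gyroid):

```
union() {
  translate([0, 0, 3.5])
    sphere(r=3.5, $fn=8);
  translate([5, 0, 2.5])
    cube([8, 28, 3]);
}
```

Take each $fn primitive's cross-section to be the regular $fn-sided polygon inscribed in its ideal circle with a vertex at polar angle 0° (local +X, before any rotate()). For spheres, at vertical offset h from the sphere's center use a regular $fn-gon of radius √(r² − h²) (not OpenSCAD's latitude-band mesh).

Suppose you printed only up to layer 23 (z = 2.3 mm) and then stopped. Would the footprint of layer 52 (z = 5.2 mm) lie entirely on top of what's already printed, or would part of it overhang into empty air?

Compare the two slices. At z = 2.3: the sphere: section is a regular 8-gon, circumradius = √(r²−h²) = √(3.5²−1.2²) = 3.288 (area = (8/2)·3.288²·sin(360°/8) = 30.58 mm²); the cube at (5, 0) is absent (z outside [2.5, 5.5]); Combining (union): only the r=3.5 sphere is present, so the union is just that shape — area = 30.58 mm². At z = 5.2: the r=3.5 sphere slices to a regular 8-gon of circumradius 3.059 (√(r²−h²) with h=1.7 from center) (area = (8/2)·3.059²·sin(360°/8) = 26.47 mm²); the 8×28 cube at (5, 0) contributes its full rectangle (area 224.00 mm²); Combining (union): the 2 present regions are separate (no shared area or edge), so areas and boundary lengths simply add and each stays a separate island — area = 250.47 mm². Checking containment: at z = 5.2 the cross-section extends beyond the z = 2.3 cross-section by about 224.00 mm².

part overhangs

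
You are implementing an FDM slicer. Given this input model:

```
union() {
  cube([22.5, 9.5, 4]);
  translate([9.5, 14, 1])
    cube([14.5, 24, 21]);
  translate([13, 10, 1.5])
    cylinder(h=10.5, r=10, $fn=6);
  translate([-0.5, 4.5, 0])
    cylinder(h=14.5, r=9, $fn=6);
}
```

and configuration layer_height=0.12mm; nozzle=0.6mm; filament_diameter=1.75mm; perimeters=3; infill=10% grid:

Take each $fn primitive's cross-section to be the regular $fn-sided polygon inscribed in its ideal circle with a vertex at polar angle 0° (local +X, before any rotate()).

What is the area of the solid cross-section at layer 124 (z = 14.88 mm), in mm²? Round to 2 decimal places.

At z = 14.88 mm: the cube is not intersected at this z (z outside [0, 4]); the 14.5×24 cube at (9.5, 14) contributes its full rectangle (area 348.00 mm²); the cylinder at (13, 10) is absent (z outside [1.5, 12]); the cylinder at (-0.5, 4.5) does not reach this height (z outside [0, 14.5]); Taking the union: only the 14.5×24 cube at (9.5, 14) is present, so the union is just that shape — area = 348.00 mm². Overall, the cross-section is a single solid region. Net area = 348.00 mm².

348.00 mm²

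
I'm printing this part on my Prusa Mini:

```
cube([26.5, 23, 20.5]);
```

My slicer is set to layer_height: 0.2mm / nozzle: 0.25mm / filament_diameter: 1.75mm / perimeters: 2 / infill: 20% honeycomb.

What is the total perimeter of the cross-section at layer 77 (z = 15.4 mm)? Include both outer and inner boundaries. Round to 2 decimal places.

At z = 15.4 mm: the 26.5×23 cube contributes its full rectangle (perimeter 99.00 mm). Overall, the cross-section is a single solid region. Total boundary length (outer) = 99.00 mm.

99.00 mm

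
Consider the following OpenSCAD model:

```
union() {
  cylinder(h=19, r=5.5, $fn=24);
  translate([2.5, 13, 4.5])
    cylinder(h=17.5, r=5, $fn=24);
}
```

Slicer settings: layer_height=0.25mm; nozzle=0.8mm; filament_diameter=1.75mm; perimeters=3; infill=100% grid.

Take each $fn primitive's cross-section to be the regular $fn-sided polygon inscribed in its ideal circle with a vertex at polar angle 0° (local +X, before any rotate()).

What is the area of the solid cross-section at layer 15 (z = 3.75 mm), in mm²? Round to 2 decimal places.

93.95 mm²

At z = 3.75 mm: the cylinder: section is a regular 24-gon, circumradius r=5.5 (area = (24/2)·5.500²·sin(360°/24) = 93.95 mm²); the cylinder at (2.5, 13) does not reach this height (z outside [4.5, 22]); Merging all regions: only the r=5.5 cylinder is present, so the union is just that shape — area = 93.95 mm². Overall, the cross-section is a single solid region. Net area = 93.95 mm².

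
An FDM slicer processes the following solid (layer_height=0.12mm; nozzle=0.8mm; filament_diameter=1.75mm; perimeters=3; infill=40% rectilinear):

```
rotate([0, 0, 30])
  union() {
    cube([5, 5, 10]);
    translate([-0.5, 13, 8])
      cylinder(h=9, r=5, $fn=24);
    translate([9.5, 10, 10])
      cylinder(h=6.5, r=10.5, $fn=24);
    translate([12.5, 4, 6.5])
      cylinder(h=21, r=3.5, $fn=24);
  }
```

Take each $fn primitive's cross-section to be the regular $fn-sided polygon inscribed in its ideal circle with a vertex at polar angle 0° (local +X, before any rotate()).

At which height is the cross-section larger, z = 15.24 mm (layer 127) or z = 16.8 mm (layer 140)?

Layer 127 (z = 15.24): the cube is not intersected at this z (z outside [0, 10]); the r=5 cylinder at (-0.5, 13) contributes a regular 24-gon of circumradius 5 (area = (24/2)·5.000²·sin(360°/24) = 77.65 mm²); the r=10.5 cylinder at (9.5, 10) contributes a regular 24-gon of circumradius 10.5 (area = (24/2)·10.500²·sin(360°/24) = 342.42 mm²); the r=3.5 cylinder at (12.5, 4) gives a regular 24-gon of circumradius 3.5 (constant along its height) (area = (24/2)·3.500²·sin(360°/24) = 38.05 mm²); Taking the union: the regions partially overlap — summed areas 458.11 mm² minus the doubly-counted overlap 72.90 mm² gives 385.21 mm² — area = 385.21 mm²; (whole slice rotated 30° about Z — lengths, areas and connectivity unchanged). So its area = 385.21 mm². Layer 140 (z = 16.8): the cube does not reach this height (z outside [0, 10]); the r=5 cylinder at (-0.5, 13) contributes a regular 24-gon of circumradius 5 (area = (24/2)·5.000²·sin(360°/24) = 77.65 mm²); the cylinder at (9.5, 10) is absent (z outside [10, 16.5]); the cylinder at (12.5, 4): section is a regular 24-gon, circumradius r=3.5 (area = (24/2)·3.500²·sin(360°/24) = 38.05 mm²); Taking the union: the 2 present regions are separate (no shared area or edge), so areas and boundary lengths simply add and each stays a separate island — area = 115.69 mm²; (rotated 30° about Z; rotation is an isometry so areas/perimeters/island counts are preserved). So its area = 115.69 mm². Layer 127 is larger (385.21 vs 115.69 mm²).

layer 127 (z = 15.24 mm)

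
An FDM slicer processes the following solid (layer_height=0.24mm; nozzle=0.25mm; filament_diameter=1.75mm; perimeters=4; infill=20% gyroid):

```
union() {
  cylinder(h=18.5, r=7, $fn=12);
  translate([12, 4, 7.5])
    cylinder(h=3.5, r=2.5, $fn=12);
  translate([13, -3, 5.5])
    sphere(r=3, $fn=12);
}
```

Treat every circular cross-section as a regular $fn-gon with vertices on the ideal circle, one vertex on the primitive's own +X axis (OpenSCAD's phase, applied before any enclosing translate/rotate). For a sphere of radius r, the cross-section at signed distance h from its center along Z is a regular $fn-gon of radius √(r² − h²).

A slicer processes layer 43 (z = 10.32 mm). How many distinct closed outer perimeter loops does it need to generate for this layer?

2

At z = 10.32 mm: the r=7 cylinder contributes a regular 12-gon of circumradius 7; the cylinder at (12, 4): section is a regular 12-gon, circumradius r=2.5; the sphere at (13, -3) is not intersected at this z (|z−center|=4.820 > r=3); Merging all regions: the 2 present regions are separate (no shared area or edge), so areas and boundary lengths simply add and each stays a separate island — 2 connected regions. The result has 2 disconnected regions.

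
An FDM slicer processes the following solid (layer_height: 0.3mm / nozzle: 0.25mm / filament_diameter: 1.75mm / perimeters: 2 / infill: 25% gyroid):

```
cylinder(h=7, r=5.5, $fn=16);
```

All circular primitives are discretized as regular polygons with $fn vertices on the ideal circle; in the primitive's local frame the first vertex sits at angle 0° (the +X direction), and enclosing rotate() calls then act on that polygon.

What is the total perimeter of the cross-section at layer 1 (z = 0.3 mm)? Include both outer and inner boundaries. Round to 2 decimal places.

At z = 0.3 mm: the r=5.5 cylinder contributes a regular 16-gon of circumradius 5.5 (perimeter = 2·16·5.500·sin(180°/16) = 34.34 mm). Overall, the cross-section is a single solid region. Total boundary length (outer) = 34.34 mm.

34.34 mm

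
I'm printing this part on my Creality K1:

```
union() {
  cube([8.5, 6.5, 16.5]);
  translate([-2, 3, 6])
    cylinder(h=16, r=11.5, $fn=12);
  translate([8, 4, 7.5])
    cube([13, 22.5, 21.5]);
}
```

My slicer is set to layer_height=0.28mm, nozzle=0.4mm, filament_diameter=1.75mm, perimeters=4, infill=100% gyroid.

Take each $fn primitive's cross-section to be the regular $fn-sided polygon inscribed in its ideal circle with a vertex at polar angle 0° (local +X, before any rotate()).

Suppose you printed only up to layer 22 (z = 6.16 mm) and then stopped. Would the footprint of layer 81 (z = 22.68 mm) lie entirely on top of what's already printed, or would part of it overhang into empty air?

Compare the two slices. At z = 6.16: the 8.5×6.5 cube contributes its full rectangle (area 55.25 mm²); the r=11.5 cylinder at (-2, 3) gives a regular 12-gon of circumradius 11.5 (constant along its height) (area = (12/2)·11.500²·sin(360°/12) = 396.75 mm²); the cube at (8, 4) is absent (z outside [7.5, 29]); Merging all regions: the 8.5×6.5 cube lies entirely inside the r=11.5 cylinder at (-2, 3), so the union is just the r=11.5 cylinder at (-2, 3) — area = 396.75 mm². At z = 22.68: the cube is absent (z outside [0, 16.5]); the cylinder at (-2, 3) is absent (z outside [6, 22]); the 13×22.5 cube at (8, 4) contributes its full rectangle (area 292.50 mm²); Merging all regions: only the 13×22.5 cube at (8, 4) is present, so the union is just that shape — area = 292.50 mm². Checking containment: at z = 22.68 the cross-section extends beyond the z = 6.16 cross-section by about 289.67 mm².

part overhangs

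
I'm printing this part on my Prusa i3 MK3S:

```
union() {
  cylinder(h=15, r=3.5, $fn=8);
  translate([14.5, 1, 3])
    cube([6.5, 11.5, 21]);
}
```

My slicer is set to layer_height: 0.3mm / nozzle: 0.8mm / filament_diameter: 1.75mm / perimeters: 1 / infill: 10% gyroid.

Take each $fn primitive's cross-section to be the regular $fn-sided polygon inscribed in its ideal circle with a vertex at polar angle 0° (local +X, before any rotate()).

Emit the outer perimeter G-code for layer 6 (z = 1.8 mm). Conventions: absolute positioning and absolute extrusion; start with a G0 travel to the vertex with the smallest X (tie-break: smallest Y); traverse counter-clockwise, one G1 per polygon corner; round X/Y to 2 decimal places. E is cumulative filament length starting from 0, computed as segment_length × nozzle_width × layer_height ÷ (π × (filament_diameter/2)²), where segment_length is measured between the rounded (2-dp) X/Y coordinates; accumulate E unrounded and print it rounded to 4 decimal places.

G0 X-3.50 Y0.00 Z1.80
G1 X-2.47 Y-2.47 E0.2670
G1 X0.00 Y-3.50 E0.5341
G1 X2.47 Y-2.47 E0.8011
G1 X3.50 Y0.00 E1.0681
G1 X2.47 Y2.47 E1.3351
G1 X0.00 Y3.50 E1.6022
G1 X-2.47 Y2.47 E1.8692
G1 X-3.50 Y0.00 E2.1362

At z = 1.8 mm: the r=3.5 cylinder gives a regular 8-gon of circumradius 3.5 (constant along its height); the cube at (14.5, 1) does not reach this height (z outside [3, 24]); Taking the union: only the r=3.5 cylinder is present, so the union is just that shape — 1 connected region. The outline is a single polygon with 8 vertices. Extrusion per mm of travel: 0.8 × 0.3 / (π × 0.875²) = 0.099780. Accumulating E over each segment gives final E = 2.1362.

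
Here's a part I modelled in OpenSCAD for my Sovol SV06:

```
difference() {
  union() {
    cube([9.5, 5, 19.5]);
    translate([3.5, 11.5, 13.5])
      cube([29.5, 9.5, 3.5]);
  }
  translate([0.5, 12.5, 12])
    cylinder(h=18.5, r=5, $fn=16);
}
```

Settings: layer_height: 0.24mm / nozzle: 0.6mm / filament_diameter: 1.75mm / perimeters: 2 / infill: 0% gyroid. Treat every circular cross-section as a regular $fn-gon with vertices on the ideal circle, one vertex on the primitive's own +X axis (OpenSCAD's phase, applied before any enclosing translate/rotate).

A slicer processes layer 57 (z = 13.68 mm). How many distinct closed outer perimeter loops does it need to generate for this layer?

2

At z = 13.68 mm: the 9.5×5 cube contributes its full rectangle; the 29.5×9.5 cube at (3.5, 11.5) contributes its full rectangle; Merging all regions: the 2 present regions are separate (no shared area or edge), so areas and boundary lengths simply add and each stays a separate island — 2 connected regions; the r=5 cylinder at (0.5, 12.5) gives a regular 16-gon of circumradius 5 (constant along its height); Subtracting the remaining from the first: starting from the result so far, the r=5 cylinder at (0.5, 12.5) partially overlaps it — only the 7.21 mm² overlap (of its 76.54 mm²) is removed, clipping the outline — 2 connected regions. The result has 2 disconnected regions.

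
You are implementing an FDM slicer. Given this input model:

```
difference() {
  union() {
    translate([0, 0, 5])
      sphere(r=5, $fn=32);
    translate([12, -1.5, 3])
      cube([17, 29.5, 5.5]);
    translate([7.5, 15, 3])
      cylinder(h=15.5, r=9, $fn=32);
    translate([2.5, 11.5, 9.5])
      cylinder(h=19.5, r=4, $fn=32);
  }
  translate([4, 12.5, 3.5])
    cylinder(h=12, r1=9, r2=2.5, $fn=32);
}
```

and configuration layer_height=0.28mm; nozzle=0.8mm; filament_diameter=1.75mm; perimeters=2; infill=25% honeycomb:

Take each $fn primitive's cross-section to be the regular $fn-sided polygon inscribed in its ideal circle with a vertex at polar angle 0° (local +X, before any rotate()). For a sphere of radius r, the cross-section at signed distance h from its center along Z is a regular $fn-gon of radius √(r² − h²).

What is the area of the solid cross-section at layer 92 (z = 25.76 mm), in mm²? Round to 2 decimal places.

49.94 mm²

At z = 25.76 mm: the sphere is absent (|z−center|=20.760 > r=5); the cube at (12, -1.5) is absent (z outside [3, 8.5]); the cylinder at (7.5, 15) is absent (z outside [3, 18.5]); the cylinder at (2.5, 11.5): section is a regular 32-gon, circumradius r=4 (area = (32/2)·4.000²·sin(360°/32) = 49.94 mm²); Combining (union): only the r=4 cylinder at (2.5, 11.5) is present, so the union is just that shape — area = 49.94 mm²; the cone at (4, 12.5) is absent (z outside [3.5, 15.5]); Subtracting the remaining from the first: none of the subtracted shapes is present at this height, so that combined region is unchanged — area = 49.94 mm². Overall, the cross-section is a single solid region. Net area = 49.94 mm².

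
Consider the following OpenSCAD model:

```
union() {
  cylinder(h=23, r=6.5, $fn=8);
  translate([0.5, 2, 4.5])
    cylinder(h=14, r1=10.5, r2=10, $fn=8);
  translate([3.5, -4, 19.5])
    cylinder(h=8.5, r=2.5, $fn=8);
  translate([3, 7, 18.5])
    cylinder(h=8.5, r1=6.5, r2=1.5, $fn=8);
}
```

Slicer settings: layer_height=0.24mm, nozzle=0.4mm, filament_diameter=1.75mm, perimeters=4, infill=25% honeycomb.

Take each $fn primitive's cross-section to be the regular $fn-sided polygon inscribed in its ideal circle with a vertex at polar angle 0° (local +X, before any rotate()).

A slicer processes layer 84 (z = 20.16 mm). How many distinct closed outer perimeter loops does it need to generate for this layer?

At z = 20.16 mm: the r=6.5 cylinder gives a regular 8-gon of circumradius 6.5 (constant along its height); the cone at (0.5, 2) does not reach this height (z outside [4.5, 18.5]); the r=2.5 cylinder at (3.5, -4) contributes a regular 8-gon of circumradius 2.5; the cone at (3, 7) contributes a regular 8-gon of circumradius 5.524 (interpolated between r1=6.5 and r2=1.5 at t=0.195); Combining (union): the regions partially overlap (shared area 34.26 mm²), so overlapping operands fuse into one piece — 1 connected region. The result has 1 disconnected region.

1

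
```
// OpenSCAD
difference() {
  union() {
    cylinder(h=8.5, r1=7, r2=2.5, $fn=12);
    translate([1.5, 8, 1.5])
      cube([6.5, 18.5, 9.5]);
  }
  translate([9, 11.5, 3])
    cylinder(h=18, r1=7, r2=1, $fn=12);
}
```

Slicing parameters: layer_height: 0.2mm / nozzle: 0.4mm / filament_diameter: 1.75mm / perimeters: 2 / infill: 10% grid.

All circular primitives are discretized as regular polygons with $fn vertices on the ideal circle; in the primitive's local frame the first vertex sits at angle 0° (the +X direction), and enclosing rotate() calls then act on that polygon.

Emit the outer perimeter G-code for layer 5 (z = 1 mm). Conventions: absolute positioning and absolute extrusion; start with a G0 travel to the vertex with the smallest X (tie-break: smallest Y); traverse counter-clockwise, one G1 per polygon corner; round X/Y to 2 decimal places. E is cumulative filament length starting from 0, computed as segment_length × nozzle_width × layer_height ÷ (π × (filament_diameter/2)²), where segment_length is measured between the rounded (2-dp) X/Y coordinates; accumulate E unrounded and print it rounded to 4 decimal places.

G0 X-6.47 Y0.00 Z1.00
G1 X-5.60 Y-3.24 E0.1116
G1 X-3.24 Y-5.60 E0.2226
G1 X0.00 Y-6.47 E0.3342
G1 X3.24 Y-5.60 E0.4457
G1 X5.60 Y-3.24 E0.5568
G1 X6.47 Y0.00 E0.6683
G1 X5.60 Y3.24 E0.7799
G1 X3.24 Y5.60 E0.8909
G1 X0.00 Y6.47 E1.0025
G1 X-3.24 Y5.60 E1.1141
G1 X-5.60 Y3.24 E1.2251
G1 X-6.47 Y0.00 E1.3367

At z = 1 mm: the cone: at t=0.118 of its height the radius interpolates to r₁+(r₂−r₁)t = 6.471, giving a regular 12-gon of that circumradius; the cube at (1.5, 8) is not intersected at this z (z outside [1.5, 11]); Combining (union): only the cone is present, so the union is just that shape — 1 connected region; the cone at (9, 11.5) does not reach this height (z outside [3, 21]); Subtracting the remaining from the first: none of the subtracted shapes is present at this height, so that combined region is unchanged — 1 connected region. The outline is a single polygon with 12 vertices. Extrusion per mm of travel: 0.4 × 0.2 / (π × 0.875²) = 0.033260. Accumulating E over each segment gives final E = 1.3367.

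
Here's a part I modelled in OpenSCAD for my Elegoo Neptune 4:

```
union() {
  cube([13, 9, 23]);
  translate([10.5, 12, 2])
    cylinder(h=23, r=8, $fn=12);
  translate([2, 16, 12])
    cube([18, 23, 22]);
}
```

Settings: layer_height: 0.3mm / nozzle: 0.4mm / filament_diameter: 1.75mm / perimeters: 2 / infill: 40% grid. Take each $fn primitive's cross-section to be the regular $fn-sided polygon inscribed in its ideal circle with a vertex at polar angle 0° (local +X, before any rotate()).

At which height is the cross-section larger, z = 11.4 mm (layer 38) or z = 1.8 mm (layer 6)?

Layer 38 (z = 11.4): the cube (footprint 13×9) is included at this height (area 117.00 mm²); the r=8 cylinder at (10.5, 12) contributes a regular 12-gon of circumradius 8 (area = (12/2)·8.000²·sin(360°/12) = 192.00 mm²); the cube at (2, 16) does not reach this height (z outside [12, 34]); Taking the union: the regions partially overlap — summed areas 309.00 mm² minus the doubly-counted overlap 36.87 mm² gives 272.13 mm² — area = 272.13 mm². So its area = 272.13 mm². Layer 6 (z = 1.8): the 13×9 cube contributes its full rectangle (area 117.00 mm²); the cylinder at (10.5, 12) is not intersected at this z (z outside [2, 25]); the cube at (2, 16) is not intersected at this z (z outside [12, 34]); Combining (union): only the 13×9 cube is present, so the union is just that shape — area = 117.00 mm². So its area = 117.00 mm². Layer 38 is larger (272.13 vs 117.00 mm²).

layer 38 (z = 11.4 mm)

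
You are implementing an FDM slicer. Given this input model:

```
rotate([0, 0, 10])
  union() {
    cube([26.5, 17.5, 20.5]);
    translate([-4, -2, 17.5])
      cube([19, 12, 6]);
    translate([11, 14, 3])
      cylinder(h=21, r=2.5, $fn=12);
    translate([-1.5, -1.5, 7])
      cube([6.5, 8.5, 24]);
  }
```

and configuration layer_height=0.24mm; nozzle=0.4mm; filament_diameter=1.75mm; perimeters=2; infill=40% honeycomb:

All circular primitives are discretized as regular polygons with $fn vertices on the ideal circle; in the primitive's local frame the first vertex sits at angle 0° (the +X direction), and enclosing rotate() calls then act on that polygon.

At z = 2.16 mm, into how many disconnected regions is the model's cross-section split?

At z = 2.16 mm: the 26.5×17.5 cube contributes its full rectangle; the cube at (-4, -2) is not intersected at this z (z outside [17.5, 23.5]); the cylinder at (11, 14) is absent (z outside [3, 24]); the cube at (-1.5, -1.5) does not reach this height (z outside [7, 31]); Taking the union: only the 26.5×17.5 cube is present, so the union is just that shape — 1 connected region; (rotated 10° about Z; rotation is an isometry so areas/perimeters/island counts are preserved). The result has 1 disconnected region.

1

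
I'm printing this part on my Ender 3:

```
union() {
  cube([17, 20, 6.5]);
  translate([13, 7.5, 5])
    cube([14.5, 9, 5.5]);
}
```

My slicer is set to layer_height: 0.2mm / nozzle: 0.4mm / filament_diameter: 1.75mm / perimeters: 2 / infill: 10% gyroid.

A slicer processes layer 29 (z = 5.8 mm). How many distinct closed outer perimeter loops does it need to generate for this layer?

At z = 5.8 mm: the cube (footprint 17×20) is included at this height; the cube at (13, 7.5) is present — its section is the full 14.5×9 rectangle; Combining (union): the regions partially overlap (shared area 36.00 mm²), so overlapping operands fuse into one piece — 1 connected region. The result has 1 disconnected region.

1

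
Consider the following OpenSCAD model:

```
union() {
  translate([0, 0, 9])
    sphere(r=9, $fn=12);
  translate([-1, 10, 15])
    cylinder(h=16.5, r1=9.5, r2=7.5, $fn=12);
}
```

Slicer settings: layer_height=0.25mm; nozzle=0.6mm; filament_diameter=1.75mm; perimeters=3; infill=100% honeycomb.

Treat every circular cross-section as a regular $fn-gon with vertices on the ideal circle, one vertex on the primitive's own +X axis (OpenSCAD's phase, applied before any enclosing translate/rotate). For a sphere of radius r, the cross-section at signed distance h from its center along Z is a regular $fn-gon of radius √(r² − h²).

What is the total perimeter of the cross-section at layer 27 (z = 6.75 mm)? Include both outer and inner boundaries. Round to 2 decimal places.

54.13 mm

At z = 6.75 mm: the r=9 sphere slices to a regular 12-gon of circumradius 8.714 (√(r²−h²) with h=2.25 from center) (perimeter = 2·12·8.714·sin(180°/12) = 54.13 mm); the cone at (-1, 10) does not reach this height (z outside [15, 31.5]); Merging all regions: only the r=9 sphere is present, so the union is just that shape — boundary = 54.13 mm. Overall, the cross-section is a single solid region. Total boundary length (outer) = 54.13 mm.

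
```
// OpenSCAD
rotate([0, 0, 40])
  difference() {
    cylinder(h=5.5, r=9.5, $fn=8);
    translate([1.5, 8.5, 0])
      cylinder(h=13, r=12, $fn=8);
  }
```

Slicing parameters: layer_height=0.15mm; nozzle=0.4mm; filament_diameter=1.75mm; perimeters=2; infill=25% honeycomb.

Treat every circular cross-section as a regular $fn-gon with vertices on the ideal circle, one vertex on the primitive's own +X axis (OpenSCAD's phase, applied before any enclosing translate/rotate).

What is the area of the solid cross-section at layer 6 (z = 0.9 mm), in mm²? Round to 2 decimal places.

101.94 mm²

At z = 0.9 mm: the cylinder: section is a regular 8-gon, circumradius r=9.5 (area = (8/2)·9.500²·sin(360°/8) = 255.27 mm²); the r=12 cylinder at (1.5, 8.5) gives a regular 8-gon of circumradius 12 (constant along its height) (area = (8/2)·12.000²·sin(360°/8) = 407.29 mm²); After the difference (first − rest): starting from the r=9.5 cylinder (255.27 mm²), the r=12 cylinder at (1.5, 8.5) partially overlaps it — only the 153.32 mm² overlap (of its 407.29 mm²) is removed, clipping the outline — area = 101.94 mm²; (whole slice rotated 40° about Z — lengths, areas and connectivity unchanged). Overall, the cross-section is a single solid region. Net area = 101.94 mm².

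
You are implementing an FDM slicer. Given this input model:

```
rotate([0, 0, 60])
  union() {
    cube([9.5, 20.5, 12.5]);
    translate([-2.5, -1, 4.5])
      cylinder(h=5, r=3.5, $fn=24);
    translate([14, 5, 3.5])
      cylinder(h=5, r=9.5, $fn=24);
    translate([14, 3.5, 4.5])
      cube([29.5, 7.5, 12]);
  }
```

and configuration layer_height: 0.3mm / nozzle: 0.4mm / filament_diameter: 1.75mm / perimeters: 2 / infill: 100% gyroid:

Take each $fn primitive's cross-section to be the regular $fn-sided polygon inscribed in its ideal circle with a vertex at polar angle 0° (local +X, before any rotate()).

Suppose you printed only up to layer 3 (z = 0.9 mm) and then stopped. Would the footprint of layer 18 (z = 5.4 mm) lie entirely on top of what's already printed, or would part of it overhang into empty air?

Compare the two slices. At z = 0.9: the cube (footprint 9.5×20.5) is included at this height (area 194.75 mm²); the cylinder at (-2.5, -1) does not reach this height (z outside [4.5, 9.5]); the cylinder at (14, 5) is absent (z outside [3.5, 8.5]); the cube at (14, 3.5) does not reach this height (z outside [4.5, 16.5]); Taking the union: only the 9.5×20.5 cube is present, so the union is just that shape — area = 194.75 mm²; (rotated 60° about Z; rotation is an isometry so areas/perimeters/island counts are preserved). At z = 5.4: the cube is present — its section is the full 9.5×20.5 rectangle (area 194.75 mm²); the r=3.5 cylinder at (-2.5, -1) contributes a regular 24-gon of circumradius 3.5 (area = (24/2)·3.500²·sin(360°/24) = 38.05 mm²); the r=9.5 cylinder at (14, 5) contributes a regular 24-gon of circumradius 9.5 (area = (24/2)·9.500²·sin(360°/24) = 280.30 mm²); the cube at (14, 3.5) is present — its section is the full 29.5×7.5 rectangle (area 221.25 mm²); Merging all regions: the regions partially overlap — summed areas 734.35 mm² minus the doubly-counted overlap 119.06 mm² gives 615.29 mm² — area = 615.29 mm²; (whole slice rotated 60° about Z — lengths, areas and connectivity unchanged). Checking containment: at z = 5.4 the cross-section extends beyond the z = 0.9 cross-section by about 420.54 mm².

part overhangs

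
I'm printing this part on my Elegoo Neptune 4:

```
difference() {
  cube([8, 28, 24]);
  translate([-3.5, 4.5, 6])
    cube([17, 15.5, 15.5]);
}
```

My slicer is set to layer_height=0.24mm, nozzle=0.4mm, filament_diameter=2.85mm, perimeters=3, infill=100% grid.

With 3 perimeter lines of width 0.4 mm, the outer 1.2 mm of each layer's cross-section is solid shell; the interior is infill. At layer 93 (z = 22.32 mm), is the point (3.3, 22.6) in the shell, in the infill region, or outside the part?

infill

At z = 22.32 mm: the cube is present — its section is the full 8×28 rectangle; the cube at (-3.5, 4.5) is absent (z outside [6, 21.5]); Taking the first minus the rest: none of the subtracted shapes is present at this height, so the 8×28 cube is unchanged — 1 connected region. Overall, the cross-section is a single solid region. The nearest boundary edge runs (0.00, 28.00)→(0.00, 0.00); distance from the point to it = 3.30 mm. The point is inside the cross-section and 3.30 mm from the nearest boundary — more than the 1.2 mm shell width (3 × 0.4), so it's in the infill interior.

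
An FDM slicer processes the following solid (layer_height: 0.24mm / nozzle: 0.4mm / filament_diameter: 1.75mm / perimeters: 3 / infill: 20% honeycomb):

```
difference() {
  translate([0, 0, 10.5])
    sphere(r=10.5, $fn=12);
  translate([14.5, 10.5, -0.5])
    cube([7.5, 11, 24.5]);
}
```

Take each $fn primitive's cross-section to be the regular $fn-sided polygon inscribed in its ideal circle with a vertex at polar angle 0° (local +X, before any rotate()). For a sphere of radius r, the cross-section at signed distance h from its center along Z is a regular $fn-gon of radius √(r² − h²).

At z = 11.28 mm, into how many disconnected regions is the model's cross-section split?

At z = 11.28 mm: the r=10.5 sphere contributes a regular 12-gon of circumradius √(10.5²−0.78²) = 10.471; the cube at (14.5, 10.5) is present — its section is the full 7.5×11 rectangle; Taking the first minus the rest: starting from the r=10.5 sphere, the 7.5×11 cube at (14.5, 10.5) misses the remaining region (no effect) — 1 connected region. The result has 1 disconnected region.

1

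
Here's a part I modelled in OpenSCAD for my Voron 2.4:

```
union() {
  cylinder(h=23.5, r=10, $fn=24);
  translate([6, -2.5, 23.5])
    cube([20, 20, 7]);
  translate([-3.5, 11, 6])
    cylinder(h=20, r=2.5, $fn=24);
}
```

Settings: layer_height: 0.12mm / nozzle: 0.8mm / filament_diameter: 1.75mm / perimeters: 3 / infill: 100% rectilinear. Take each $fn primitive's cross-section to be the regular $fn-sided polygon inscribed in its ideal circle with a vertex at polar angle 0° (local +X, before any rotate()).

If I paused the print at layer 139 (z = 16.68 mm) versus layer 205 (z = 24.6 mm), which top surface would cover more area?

Layer 139 (z = 16.68): the r=10 cylinder contributes a regular 24-gon of circumradius 10 (area = (24/2)·10.000²·sin(360°/24) = 310.58 mm²); the cube at (6, -2.5) does not reach this height (z outside [23.5, 30.5]); the r=2.5 cylinder at (-3.5, 11) gives a regular 24-gon of circumradius 2.5 (constant along its height) (area = (24/2)·2.500²·sin(360°/24) = 19.41 mm²); Merging all regions: the regions partially overlap — summed areas 329.99 mm² minus the doubly-counted overlap 2.12 mm² gives 327.87 mm² — area = 327.87 mm². So its area = 327.87 mm². Layer 205 (z = 24.6): the cylinder is absent (z outside [0, 23.5]); the cube at (6, -2.5) is present — its section is the full 20×20 rectangle (area 400.00 mm²); the r=2.5 cylinder at (-3.5, 11) contributes a regular 24-gon of circumradius 2.5 (area = (24/2)·2.500²·sin(360°/24) = 19.41 mm²); Combining (union): the 2 present regions are separate (no shared area or edge), so areas and boundary lengths simply add and each stays a separate island — area = 419.41 mm². So its area = 419.41 mm². Layer 205 is larger (419.41 vs 327.87 mm²).

layer 205 (z = 24.6 mm)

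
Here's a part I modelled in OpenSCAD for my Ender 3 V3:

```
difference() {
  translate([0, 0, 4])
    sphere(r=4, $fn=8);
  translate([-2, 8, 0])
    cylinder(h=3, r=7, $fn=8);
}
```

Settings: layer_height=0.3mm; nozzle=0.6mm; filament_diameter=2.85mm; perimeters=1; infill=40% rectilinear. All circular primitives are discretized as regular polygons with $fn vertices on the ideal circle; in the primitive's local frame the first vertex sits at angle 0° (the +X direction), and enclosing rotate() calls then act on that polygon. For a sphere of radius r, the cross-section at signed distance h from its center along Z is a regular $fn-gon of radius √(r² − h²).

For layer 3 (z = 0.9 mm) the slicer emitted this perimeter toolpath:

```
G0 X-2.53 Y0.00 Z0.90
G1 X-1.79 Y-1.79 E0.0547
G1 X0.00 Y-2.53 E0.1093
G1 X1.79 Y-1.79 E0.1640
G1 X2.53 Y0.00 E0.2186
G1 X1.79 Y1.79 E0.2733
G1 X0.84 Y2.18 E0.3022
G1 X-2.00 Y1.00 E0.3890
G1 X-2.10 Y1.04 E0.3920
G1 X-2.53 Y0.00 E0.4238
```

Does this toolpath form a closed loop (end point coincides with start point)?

Start point (G0): (-2.53, 0.00). End point (last G1): the path returns to the start — closed.

yes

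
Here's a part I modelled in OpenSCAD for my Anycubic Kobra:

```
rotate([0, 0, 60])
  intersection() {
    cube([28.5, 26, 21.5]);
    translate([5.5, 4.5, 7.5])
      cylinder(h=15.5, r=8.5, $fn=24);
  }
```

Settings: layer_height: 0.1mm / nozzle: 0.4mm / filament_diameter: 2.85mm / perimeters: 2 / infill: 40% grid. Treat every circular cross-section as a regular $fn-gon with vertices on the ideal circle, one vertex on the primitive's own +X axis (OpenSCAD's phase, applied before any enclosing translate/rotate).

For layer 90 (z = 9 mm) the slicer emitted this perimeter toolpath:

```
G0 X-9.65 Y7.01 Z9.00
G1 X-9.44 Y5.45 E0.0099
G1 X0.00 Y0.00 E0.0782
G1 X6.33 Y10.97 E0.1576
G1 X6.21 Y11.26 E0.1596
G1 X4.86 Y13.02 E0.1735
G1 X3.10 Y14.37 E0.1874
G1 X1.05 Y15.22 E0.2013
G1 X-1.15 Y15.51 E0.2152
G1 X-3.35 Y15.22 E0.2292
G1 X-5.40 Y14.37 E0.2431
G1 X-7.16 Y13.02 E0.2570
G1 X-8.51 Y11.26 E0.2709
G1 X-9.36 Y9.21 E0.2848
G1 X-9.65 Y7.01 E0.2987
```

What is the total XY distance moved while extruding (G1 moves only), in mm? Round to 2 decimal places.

Sum the Euclidean lengths of each G1 segment: total = 47.64 mm.

47.64 mm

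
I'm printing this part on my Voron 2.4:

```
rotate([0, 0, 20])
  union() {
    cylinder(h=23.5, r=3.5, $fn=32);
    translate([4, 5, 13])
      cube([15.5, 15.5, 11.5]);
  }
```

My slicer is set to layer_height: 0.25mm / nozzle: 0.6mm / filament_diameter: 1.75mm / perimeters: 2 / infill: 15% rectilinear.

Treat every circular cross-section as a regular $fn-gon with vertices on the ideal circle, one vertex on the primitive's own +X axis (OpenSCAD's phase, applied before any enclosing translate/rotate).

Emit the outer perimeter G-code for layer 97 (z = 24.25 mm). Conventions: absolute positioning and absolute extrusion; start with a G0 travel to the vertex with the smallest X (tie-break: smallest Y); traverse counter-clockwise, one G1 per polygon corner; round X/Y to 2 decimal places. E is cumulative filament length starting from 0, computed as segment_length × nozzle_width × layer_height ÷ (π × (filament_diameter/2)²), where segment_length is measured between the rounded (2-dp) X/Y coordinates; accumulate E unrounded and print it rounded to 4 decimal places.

G0 X-3.25 Y20.63 Z24.25
G1 X2.05 Y6.07 E0.9663
G1 X16.61 Y11.37 E1.9326
G1 X11.31 Y25.93 E2.8989
G1 X-3.25 Y20.63 E3.8652

At z = 24.25 mm: the cylinder is absent (z outside [0, 23.5]); the cube at (4, 5) is present — its section is the full 15.5×15.5 rectangle; Merging all regions: only the 15.5×15.5 cube at (4, 5) is present, so the union is just that shape — 1 connected region; (rotated 20° about Z; rotation is an isometry so areas/perimeters/island counts are preserved). The outline is a single polygon with 4 vertices. Extrusion per mm of travel: 0.6 × 0.25 / (π × 0.875²) = 0.062363. Accumulating E over each segment gives final E = 3.8652.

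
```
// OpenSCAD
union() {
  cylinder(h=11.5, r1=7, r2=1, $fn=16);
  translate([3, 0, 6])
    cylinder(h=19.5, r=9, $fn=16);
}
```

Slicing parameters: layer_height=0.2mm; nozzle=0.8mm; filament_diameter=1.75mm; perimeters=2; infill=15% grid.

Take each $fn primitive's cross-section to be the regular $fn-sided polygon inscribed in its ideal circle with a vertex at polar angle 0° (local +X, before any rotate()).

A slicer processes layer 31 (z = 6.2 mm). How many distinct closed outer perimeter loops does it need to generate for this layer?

1

At z = 6.2 mm: the cone contributes a regular 16-gon of circumradius 3.765 (interpolated between r1=7 and r2=1 at t=0.539); the cylinder at (3, 0): section is a regular 16-gon, circumradius r=9; Combining (union): the cone lies entirely inside the r=9 cylinder at (3, 0), so the union is just the r=9 cylinder at (3, 0) — 1 connected region. The result has 1 disconnected region.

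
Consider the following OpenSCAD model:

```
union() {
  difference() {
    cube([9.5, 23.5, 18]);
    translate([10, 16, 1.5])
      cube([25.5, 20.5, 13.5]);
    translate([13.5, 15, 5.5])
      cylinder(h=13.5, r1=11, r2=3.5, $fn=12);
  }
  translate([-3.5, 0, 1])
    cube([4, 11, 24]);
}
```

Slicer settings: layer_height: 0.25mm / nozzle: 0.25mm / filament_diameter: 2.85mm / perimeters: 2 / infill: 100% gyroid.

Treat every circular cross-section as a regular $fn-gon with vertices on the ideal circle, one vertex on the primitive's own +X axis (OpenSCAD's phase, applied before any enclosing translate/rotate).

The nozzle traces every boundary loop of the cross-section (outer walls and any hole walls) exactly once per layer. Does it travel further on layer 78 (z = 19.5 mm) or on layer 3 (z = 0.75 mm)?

layer 3 (z = 0.75 mm)

Layer 78 (z = 19.5): the cube does not reach this height (z outside [0, 18]); the cube at (10, 16) does not reach this height (z outside [1.5, 15]); the cone at (13.5, 15) is not intersected at this z (z outside [5.5, 19]); Taking the first minus the rest: the first operand is absent here, so nothing remains; the 4×11 cube at (-3.5, 0) contributes its full rectangle (perimeter 30.00 mm); Merging all regions: only the 4×11 cube at (-3.5, 0) is present, so the union is just that shape — boundary = 30.00 mm. So its perimeter = 30.00 mm. Layer 3 (z = 0.75): the cube is present — its section is the full 9.5×23.5 rectangle (perimeter 66.00 mm); the cube at (10, 16) does not reach this height (z outside [1.5, 15]); the cone at (13.5, 15) does not reach this height (z outside [5.5, 19]); Subtracting the remaining from the first: none of the subtracted shapes is present at this height, so the 9.5×23.5 cube is unchanged — boundary = 66.00 mm; the cube at (-3.5, 0) is not intersected at this z (z outside [1, 25]); Combining (union): only the result so far is present, so the union is just that shape — boundary = 66.00 mm. So its perimeter = 66.00 mm. Layer 3 is larger (66.00 vs 30.00 mm).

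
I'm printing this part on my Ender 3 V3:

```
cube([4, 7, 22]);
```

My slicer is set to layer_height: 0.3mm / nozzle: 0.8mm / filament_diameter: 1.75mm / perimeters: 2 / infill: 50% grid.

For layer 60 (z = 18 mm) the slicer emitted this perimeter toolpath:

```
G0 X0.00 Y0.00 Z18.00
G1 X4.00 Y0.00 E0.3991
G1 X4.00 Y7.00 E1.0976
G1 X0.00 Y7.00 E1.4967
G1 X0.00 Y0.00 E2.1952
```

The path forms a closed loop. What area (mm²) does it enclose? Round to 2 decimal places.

Apply the shoelace formula to the sequence of (X, Y) vertices; enclosed area = 28.00 mm².

28.00 mm²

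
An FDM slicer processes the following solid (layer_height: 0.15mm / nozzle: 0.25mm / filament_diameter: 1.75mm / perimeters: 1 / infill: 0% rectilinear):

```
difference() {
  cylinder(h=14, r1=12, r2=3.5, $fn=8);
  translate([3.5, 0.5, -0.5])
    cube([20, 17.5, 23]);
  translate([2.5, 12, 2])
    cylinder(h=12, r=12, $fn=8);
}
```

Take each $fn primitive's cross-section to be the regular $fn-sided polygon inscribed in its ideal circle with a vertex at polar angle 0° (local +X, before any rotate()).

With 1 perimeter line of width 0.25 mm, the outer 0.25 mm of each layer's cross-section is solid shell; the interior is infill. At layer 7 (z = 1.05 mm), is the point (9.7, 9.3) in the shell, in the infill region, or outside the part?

At z = 1.05 mm: the cone contributes a regular 8-gon of circumradius 11.363 (interpolated between r1=12 and r2=3.5 at t=0.075); the cube at (3.5, 0.5) (footprint 20×17.5) is included at this height; the cylinder at (2.5, 12) is absent (z outside [2, 14]); Subtracting the remaining from the first: starting from the cone, the 20×17.5 cube at (3.5, 0.5) partially overlaps it — only the 50.18 mm² overlap (of its 350.00 mm²) is removed, clipping the outline — 1 connected region. Overall, the cross-section is a single solid region. The nearest boundary edge runs (3.50, 9.91)→(3.50, 0.50); distance from the point to it = 6.20 mm. The point is not inside any of the regions above, so it lies outside the cross-section (6.20 mm from the nearest boundary).

outside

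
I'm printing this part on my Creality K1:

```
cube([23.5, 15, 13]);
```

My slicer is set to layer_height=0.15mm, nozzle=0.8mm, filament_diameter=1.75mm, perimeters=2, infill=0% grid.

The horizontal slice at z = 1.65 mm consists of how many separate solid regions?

At z = 1.65 mm: the cube (footprint 23.5×15) is included at this height. The result has 1 disconnected region.

1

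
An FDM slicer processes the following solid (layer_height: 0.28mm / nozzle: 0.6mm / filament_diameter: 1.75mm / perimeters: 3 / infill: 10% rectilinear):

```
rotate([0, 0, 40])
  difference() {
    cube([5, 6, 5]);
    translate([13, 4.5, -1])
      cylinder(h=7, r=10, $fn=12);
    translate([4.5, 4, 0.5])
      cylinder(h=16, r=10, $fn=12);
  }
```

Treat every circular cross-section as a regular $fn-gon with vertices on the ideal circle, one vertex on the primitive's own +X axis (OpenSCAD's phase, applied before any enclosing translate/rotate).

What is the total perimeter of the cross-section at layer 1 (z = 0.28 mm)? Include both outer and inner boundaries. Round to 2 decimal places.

At z = 0.28 mm: the cube (footprint 5×6) is included at this height (perimeter 22.00 mm); the cylinder at (13, 4.5): section is a regular 12-gon, circumradius r=10 (perimeter = 2·12·10.000·sin(180°/12) = 62.12 mm); the cylinder at (4.5, 4) does not reach this height (z outside [0.5, 16.5]); Taking the first minus the rest: starting from the 5×6 cube, the r=10 cylinder at (13, 4.5) partially overlaps it — only the 8.99 mm² overlap (of its 300.00 mm²) is removed, clipping the outline — boundary = 19.82 mm; (whole slice rotated 40° about Z — lengths, areas and connectivity unchanged). Overall, the cross-section is a single solid region. Total boundary length (outer) = 19.82 mm.

19.82 mm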